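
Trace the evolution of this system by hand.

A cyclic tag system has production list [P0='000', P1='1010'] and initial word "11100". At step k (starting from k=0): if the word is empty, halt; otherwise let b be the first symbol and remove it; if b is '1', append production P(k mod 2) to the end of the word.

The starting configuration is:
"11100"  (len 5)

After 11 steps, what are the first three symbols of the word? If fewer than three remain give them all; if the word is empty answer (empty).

000

t=0: "11100"  (len 5)
t=1: "1100000"  (len 7)
t=2: "1000001010"  (len 10)
t=3: "000001010000"  (len 12)
t=4: "00001010000"  (len 11)
t=5: "0001010000"  (len 10)
t=6: "001010000"  (len 9)
t=7: "01010000"  (len 8)
t=8: "1010000"  (len 7)
t=9: "010000000"  (len 9)
t=10: "10000000"  (len 8)
t=11: "0000000000"  (len 10)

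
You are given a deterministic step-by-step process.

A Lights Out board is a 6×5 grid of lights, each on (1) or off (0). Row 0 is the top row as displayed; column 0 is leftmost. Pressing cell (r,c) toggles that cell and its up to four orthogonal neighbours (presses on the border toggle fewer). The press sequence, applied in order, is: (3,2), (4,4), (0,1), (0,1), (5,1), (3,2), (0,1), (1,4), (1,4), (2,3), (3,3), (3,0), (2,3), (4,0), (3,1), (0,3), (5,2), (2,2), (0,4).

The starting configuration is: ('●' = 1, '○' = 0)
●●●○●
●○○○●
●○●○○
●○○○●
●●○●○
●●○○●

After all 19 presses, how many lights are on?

16

step 0: ●●●○●
●○○○●
●○●○○
●○○○●
●●○●○
●●○○●
step 1: ●●●○●
●○○○●
●○○○○
●●●●●
●●●●○
●●○○●
step 2: ●●●○●
●○○○●
●○○○○
●●●●○
●●●○●
●●○○○
step 3: ○○○○●
●●○○●
●○○○○
●●●●○
●●●○●
●●○○○
step 4: ●●●○●
●○○○●
●○○○○
●●●●○
●●●○●
●●○○○
step 5: ●●●○●
●○○○●
●○○○○
●●●●○
●○●○●
○○●○○
step 6: ●●●○●
●○○○●
●○●○○
●○○○○
●○○○●
○○●○○
step 7: ○○○○●
●●○○●
●○●○○
●○○○○
●○○○●
○○●○○
step 8: ○○○○○
●●○●○
●○●○●
●○○○○
●○○○●
○○●○○
step 9: ○○○○●
●●○○●
●○●○○
●○○○○
●○○○●
○○●○○
step 10: ○○○○●
●●○●●
●○○●●
●○○●○
●○○○●
○○●○○
step 11: ○○○○●
●●○●●
●○○○●
●○●○●
●○○●●
○○●○○
step 12: ○○○○●
●●○●●
○○○○●
○●●○●
○○○●●
○○●○○
step 13: ○○○○●
●●○○●
○○●●○
○●●●●
○○○●●
○○●○○
step 14: ○○○○●
●●○○●
○○●●○
●●●●●
●●○●●
●○●○○
step 15: ○○○○●
●●○○●
○●●●○
○○○●●
●○○●●
●○●○○
step 16: ○○●●○
●●○●●
○●●●○
○○○●●
●○○●●
●○●○○
step 17: ○○●●○
●●○●●
○●●●○
○○○●●
●○●●●
●●○●○
step 18: ○○●●○
●●●●●
○○○○○
○○●●●
●○●●●
●●○●○
step 19: ○○●○●
●●●●○
○○○○○
○○●●●
●○●●●
●●○●○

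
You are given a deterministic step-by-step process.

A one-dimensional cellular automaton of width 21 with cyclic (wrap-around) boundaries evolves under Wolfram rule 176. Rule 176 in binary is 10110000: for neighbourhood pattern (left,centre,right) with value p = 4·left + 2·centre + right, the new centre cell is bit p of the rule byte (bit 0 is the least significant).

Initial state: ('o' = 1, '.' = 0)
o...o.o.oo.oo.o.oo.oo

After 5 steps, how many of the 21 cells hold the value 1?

8

gen 0: o...o.o.oo.oo.o.oo.oo
gen 1: .o...o.o..o..o.o..o.o
gen 2: o.o...o.o..o..o.o..o.
gen 3: .o.o...o.o..o..o.o..o
gen 4: o.o.o...o.o..o..o.o..
gen 5: .o.o.o...o.o..o..o.o.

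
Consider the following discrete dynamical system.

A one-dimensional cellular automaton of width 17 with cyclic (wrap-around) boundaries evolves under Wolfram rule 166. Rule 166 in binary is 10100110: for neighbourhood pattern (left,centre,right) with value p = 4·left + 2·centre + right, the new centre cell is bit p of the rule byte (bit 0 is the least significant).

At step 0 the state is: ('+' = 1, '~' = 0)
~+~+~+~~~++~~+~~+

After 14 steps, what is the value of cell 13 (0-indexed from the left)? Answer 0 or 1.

[0] ~+~+~+~~~++~~+~~+
[1] ++++++~~+~~~++~++
[2] +++++~~++~~+~~+~+
[3] ++++~~+~~~++~+++~
[4] ~++~~++~~+~~+~+~+
[5] +~~~+~~~++~++++++
[6] ~~~++~~+~~+~+++++
[7] ~~+~~~++~+++~+++~
[8] ~++~~+~~+~+~+~+~~
[9] +~~~++~++++++++~~
[10] +~~+~~+~++++++~~+
[11] ~~++~+++~++++~~+~
[12] ~+~~+~+~+~++~~++~
[13] ++~+++++++~~~+~~~
[14] ~~+~+++++~~~++~~+

1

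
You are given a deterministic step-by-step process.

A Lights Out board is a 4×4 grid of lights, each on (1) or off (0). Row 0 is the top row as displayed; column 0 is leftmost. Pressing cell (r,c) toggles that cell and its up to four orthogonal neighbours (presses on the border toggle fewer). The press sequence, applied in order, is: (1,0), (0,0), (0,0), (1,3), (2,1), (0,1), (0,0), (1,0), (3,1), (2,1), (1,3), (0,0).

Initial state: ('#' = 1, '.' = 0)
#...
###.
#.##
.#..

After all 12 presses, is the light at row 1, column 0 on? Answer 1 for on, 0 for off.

k=0  #...
###.
#.##
.#..
k=1  ....
..#.
..##
.#..
k=2  ##..
#.#.
..##
.#..
k=3  ....
..#.
..##
.#..
k=4  ...#
...#
..#.
.#..
k=5  ...#
.#.#
##..
....
k=6  ####
...#
##..
....
k=7  ..##
#..#
##..
....
k=8  #.##
.#.#
.#..
....
k=9  #.##
.#.#
....
###.
k=10  #.##
...#
###.
#.#.
k=11  #.#.
..#.
####
#.#.
k=12  .##.
#.#.
####
#.#.

1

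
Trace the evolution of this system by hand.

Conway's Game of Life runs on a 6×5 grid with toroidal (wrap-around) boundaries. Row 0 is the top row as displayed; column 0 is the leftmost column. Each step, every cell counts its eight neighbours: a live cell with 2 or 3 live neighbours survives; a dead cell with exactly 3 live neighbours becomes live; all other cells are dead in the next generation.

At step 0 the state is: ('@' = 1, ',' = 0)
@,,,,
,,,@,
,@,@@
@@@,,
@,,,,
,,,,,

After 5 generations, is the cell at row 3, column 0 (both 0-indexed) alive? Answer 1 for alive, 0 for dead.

1

step 0: @,,,,
,,,@,
,@,@@
@@@,,
@,,,,
,,,,,
step 1: ,,,,,
@,@@,
,@,@@
,,@@,
@,,,,
,,,,,
step 2: ,,,,,
@@@@,
@@,,,
@@@@,
,,,,,
,,,,,
step 3: ,@@,,
@,@,@
,,,,,
@,@,@
,@@,,
,,,,,
step 4: @@@@,
@,@@,
,,,,,
@,@@,
@@@@,
,,,,,
step 5: @,,@,
@,,@,
,,,,,
@,,@,
@,,@,
,,,,,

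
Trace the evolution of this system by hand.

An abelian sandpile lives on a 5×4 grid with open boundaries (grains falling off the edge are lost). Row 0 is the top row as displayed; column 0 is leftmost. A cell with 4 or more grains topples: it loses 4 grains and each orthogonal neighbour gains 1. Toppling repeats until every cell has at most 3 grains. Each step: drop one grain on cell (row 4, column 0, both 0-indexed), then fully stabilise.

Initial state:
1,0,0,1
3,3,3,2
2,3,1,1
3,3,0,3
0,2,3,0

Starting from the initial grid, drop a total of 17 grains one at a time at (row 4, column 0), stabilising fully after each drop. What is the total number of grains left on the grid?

t=0: 1,0,0,1
3,3,3,2
2,3,1,1
3,3,0,3
0,2,3,0
t=1: 1,0,0,1
3,3,3,2
2,3,1,1
3,3,0,3
1,2,3,0
t=2: 1,0,0,1
3,3,3,2
2,3,1,1
3,3,0,3
2,2,3,0
t=3: 1,0,0,1
3,3,3,2
2,3,1,1
3,3,0,3
3,2,3,0
t=4: 2,1,1,1
1,2,0,3
1,2,3,1
2,2,2,3
2,1,0,1
t=5: 2,1,1,1
1,2,0,3
1,2,3,1
2,2,2,3
3,1,0,1
t=6: 2,1,1,1
1,2,0,3
1,2,3,1
3,2,2,3
0,2,0,1
t=7: 2,1,1,1
1,2,0,3
1,2,3,1
3,2,2,3
1,2,0,1
t=8: 2,1,1,1
1,2,0,3
1,2,3,1
3,2,2,3
2,2,0,1
t=9: 2,1,1,1
1,2,0,3
1,2,3,1
3,2,2,3
3,2,0,1
t=10: 2,1,1,1
1,2,0,3
2,2,3,1
0,3,2,3
1,3,0,1
t=11: 2,1,1,1
1,2,0,3
2,2,3,1
0,3,2,3
2,3,0,1
t=12: 2,1,1,1
1,2,0,3
2,2,3,1
0,3,2,3
3,3,0,1
t=13: 2,1,1,1
1,2,0,3
2,3,3,1
2,0,3,3
1,1,1,1
t=14: 2,1,1,1
1,2,0,3
2,3,3,1
2,0,3,3
2,1,1,1
t=15: 2,1,1,1
1,2,0,3
2,3,3,1
2,0,3,3
3,1,1,1
t=16: 2,1,1,1
1,2,0,3
2,3,3,1
3,0,3,3
0,2,1,1
t=17: 2,1,1,1
1,2,0,3
2,3,3,1
3,0,3,3
1,2,1,1

34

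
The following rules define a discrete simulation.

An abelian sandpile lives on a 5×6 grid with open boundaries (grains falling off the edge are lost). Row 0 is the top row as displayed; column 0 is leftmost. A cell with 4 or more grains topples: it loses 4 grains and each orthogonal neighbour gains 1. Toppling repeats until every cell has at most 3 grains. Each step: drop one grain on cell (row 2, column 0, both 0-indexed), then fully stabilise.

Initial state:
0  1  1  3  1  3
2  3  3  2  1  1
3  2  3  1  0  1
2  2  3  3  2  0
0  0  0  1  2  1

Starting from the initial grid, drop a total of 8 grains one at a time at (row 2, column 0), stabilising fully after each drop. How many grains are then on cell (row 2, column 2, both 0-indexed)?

3

[0] 0  1  1  3  1  3
2  3  3  2  1  1
3  2  3  1  0  1
2  2  3  3  2  0
0  0  0  1  2  1
[1] 0  1  1  3  1  3
3  3  3  2  1  1
0  3  3  1  0  1
3  2  3  3  2  0
0  0  0  1  2  1
[2] 0  1  1  3  1  3
3  3  3  2  1  1
1  3  3  1  0  1
3  2  3  3  2  0
0  0  0  1  2  1
[3] 0  1  1  3  1  3
3  3  3  2  1  1
2  3  3  1  0  1
3  2  3  3  2  0
0  0  0  1  2  1
[4] 0  1  1  3  1  3
3  3  3  2  1  1
3  3  3  1  0  1
3  2  3  3  2  0
0  0  0  1  2  1
[5] 1  2  2  3  1  3
1  2  1  3  1  1
3  3  2  3  0  1
1  1  2  0  3  0
1  1  1  2  2  1
[6] 1  2  2  3  1  3
2  3  1  3  1  1
1  0  3  3  0  1
2  2  2  0  3  0
1  1  1  2  2  1
[7] 1  2  2  3  1  3
2  3  1  3  1  1
2  0  3  3  0  1
2  2  2  0  3  0
1  1  1  2  2  1
[8] 1  2  2  3  1  3
2  3  1  3  1  1
3  0  3  3  0  1
2  2  2  0  3  0
1  1  1  2  2  1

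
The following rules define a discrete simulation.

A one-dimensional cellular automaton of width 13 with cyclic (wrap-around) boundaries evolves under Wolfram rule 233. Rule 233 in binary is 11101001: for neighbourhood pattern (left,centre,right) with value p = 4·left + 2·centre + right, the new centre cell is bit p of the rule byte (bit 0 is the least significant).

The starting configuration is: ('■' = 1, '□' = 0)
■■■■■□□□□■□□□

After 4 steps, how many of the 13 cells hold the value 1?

0) ■■■■■□□□□■□□□
1) ■■■■■□■■□□□■□
2) ■■■■■■■■□■□□■
3) ■■■■■■■■■□□□■
4) ■■■■■■■■■□■□■

11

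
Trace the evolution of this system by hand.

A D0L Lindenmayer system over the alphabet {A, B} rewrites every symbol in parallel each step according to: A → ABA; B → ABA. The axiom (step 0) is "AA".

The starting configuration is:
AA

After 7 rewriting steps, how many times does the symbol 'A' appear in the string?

0) AA
1) ABAABA
2) ABAABAABAABAABAABA
3) ABAABAABAABAABAABAABAABAABAABAABAABAABAABAABAABAABAABA
4) ABAABAABAABAABAABAABAABAABAABAABAABAABAABAABAABAABAABAABAA…AABAABAABAABAABAABAABAABAABAABAABAABAABAABAABAABAABAABAABA  (len 162)
5) ABAABAABAABAABAABAABAABAABAABAABAABAABAABAABAABAABAABAABAA…AABAABAABAABAABAABAABAABAABAABAABAABAABAABAABAABAABAABAABA  (len 486)
6) ABAABAABAABAABAABAABAABAABAABAABAABAABAABAABAABAABAABAABAA…AABAABAABAABAABAABAABAABAABAABAABAABAABAABAABAABAABAABAABA  (len 1458)
7) ABAABAABAABAABAABAABAABAABAABAABAABAABAABAABAABAABAABAABAA…AABAABAABAABAABAABAABAABAABAABAABAABAABAABAABAABAABAABAABA  (len 4374)

2916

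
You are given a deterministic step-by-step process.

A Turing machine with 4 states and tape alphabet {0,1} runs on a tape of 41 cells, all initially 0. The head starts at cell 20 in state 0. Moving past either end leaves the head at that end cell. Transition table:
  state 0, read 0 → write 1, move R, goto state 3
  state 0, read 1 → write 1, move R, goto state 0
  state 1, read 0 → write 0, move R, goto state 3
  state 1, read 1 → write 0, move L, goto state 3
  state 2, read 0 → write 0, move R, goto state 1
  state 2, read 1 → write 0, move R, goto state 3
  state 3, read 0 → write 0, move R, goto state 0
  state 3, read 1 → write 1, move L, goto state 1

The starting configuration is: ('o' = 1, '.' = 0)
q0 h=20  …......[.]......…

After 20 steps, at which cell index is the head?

40

gen 0: q0 h=20  …......[.]......…
gen 1: q3 h=21  ….....o[.]......…
gen 2: q0 h=22  …....o.[.]......…
gen 3: q3 h=23  …...o.o[.]......…
gen 4: q0 h=24  …..o.o.[.]......…
gen 5: q3 h=25  ….o.o.o[.]......…
gen 6: q0 h=26  …o.o.o.[.]......…
gen 7: q3 h=27  ….o.o.o[.]......…
gen 8: q0 h=28  …o.o.o.[.]......…
gen 9: q3 h=29  ….o.o.o[.]......…
gen 10: q0 h=30  …o.o.o.[.]......…
gen 11: q3 h=31  ….o.o.o[.]......…
gen 12: q0 h=32  …o.o.o.[.]......…
gen 13: q3 h=33  ….o.o.o[.]......…
gen 14: q0 h=34  …o.o.o.[.]......|
gen 15: q3 h=35  ….o.o.o[.].....|
gen 16: q0 h=36  …o.o.o.[.]....|
gen 17: q3 h=37  ….o.o.o[.]...|
gen 18: q0 h=38  …o.o.o.[.]..|
gen 19: q3 h=39  ….o.o.o[.].|
gen 20: q0 h=40  …o.o.o.[.]|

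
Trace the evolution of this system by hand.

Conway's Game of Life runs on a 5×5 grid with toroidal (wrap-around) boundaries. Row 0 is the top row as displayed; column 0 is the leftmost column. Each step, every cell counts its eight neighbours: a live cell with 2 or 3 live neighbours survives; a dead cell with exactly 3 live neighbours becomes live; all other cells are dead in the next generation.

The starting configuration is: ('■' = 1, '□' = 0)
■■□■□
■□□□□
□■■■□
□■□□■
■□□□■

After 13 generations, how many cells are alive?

gen 0: ■■□■□
■□□□□
□■■■□
□■□□■
■□□□■
gen 1: □■□□□
■□□■□
□■■■■
□■□□■
□□■■□
gen 2: □■□■■
■□□■□
□■□□□
□■□□■
■■■■□
gen 3: □□□□□
■■□■□
□■■□■
□□□■■
□□□□□
gen 4: □□□□□
■■□■■
□■□□□
■□■■■
□□□□□
gen 5: ■□□□■
■■■□■
□□□□□
■■■■■
□□□■■
gen 6: □□■□□
□■□■■
□□□□□
■■■□□
□□□□□
gen 7: □□■■□
□□■■□
□□□■■
□■□□□
□□■□□
gen 8: □■□□□
□□□□□
□□□■■
□□■■□
□■■■□
gen 9: □■□□□
□□□□□
□□■■■
□■□□□
□■□■□
gen 10: □□■□□
□□■■□
□□■■□
■■□□■
■■□□□
gen 11: □□■■□
□■□□□
■□□□□
□□□■■
□□■□■
gen 12: □■■■□
□■■□□
■□□□■
■□□■■
□□■□■
gen 13: ■□□□□
□□□□■
□□■□□
□■□□□
□□□□□

4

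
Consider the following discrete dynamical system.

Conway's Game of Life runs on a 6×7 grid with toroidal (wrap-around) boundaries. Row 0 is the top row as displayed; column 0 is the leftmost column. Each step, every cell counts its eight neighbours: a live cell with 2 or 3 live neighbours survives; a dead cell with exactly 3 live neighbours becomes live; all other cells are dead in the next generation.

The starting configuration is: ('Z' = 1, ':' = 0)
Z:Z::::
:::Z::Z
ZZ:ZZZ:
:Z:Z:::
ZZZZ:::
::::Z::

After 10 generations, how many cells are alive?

[0] Z:Z::::
:::Z::Z
ZZ:ZZZ:
:Z:Z:::
ZZZZ:::
::::Z::
[1] :::Z:::
:::Z:ZZ
ZZ:Z:ZZ
::::::Z
ZZ:ZZ::
Z::::::
[2] ::::Z:Z
:::Z:Z:
::Z::::
:::Z:::
ZZ::::Z
ZZZZZ::
[3] ZZ::::Z
:::ZZZ:
::ZZZ::
ZZZ::::
::::Z:Z
::ZZZ::
[4] ZZ::::Z
ZZ:::ZZ
:::::Z:
ZZZ:ZZ:
Z:::ZZ:
:ZZZZ:Z
[5] :::ZZ::
:Z:::Z:
::Z::::
ZZ:Z:::
:::::::
::ZZZ::
[6] :::::Z:
::ZZZ::
Z:Z::::
:ZZ::::
:Z::Z::
::Z:Z::
[7] ::Z::Z:
:ZZZZ::
:::::::
Z:ZZ:::
:Z:::::
:::ZZZ:
[8] :Z:::Z:
:ZZZZ::
::::Z::
:ZZ::::
:Z:::::
::ZZZZ:
[9] :Z:::Z:
:ZZZZZ:
::::Z::
:ZZ::::
:Z::Z::
:ZZZZZ:
[10] Z:::::Z
:ZZZ:Z:
::::ZZ:
:ZZZ:::
Z:::ZZ:
ZZ:Z:Z:

18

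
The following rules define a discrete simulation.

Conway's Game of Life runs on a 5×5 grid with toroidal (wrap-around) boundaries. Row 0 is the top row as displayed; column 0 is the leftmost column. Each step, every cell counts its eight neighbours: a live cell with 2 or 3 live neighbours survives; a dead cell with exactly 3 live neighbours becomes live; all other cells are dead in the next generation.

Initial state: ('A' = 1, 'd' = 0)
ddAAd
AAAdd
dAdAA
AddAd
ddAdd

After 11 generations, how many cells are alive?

step 0: ddAAd
AAAdd
dAdAA
AddAd
ddAdd
step 1: dddAd
Adddd
dddAd
AAdAd
dAAdA
step 2: AAAAA
ddddA
AAAdd
AAdAd
dAddA
step 3: dAAdd
ddddd
ddAAd
dddAd
ddddd
step 4: ddddd
dAdAd
ddAAd
ddAAd
ddAdd
step 5: ddAdd
dddAd
dAddA
dAddd
ddAAd
step 6: ddAdd
ddAAd
AdAdd
AAdAd
dAAAd
step 7: ddddd
ddAAd
Adddd
AddAd
AddAA
step 8: ddAdd
ddddd
dAAAd
AAdAd
AddAd
step 9: ddddd
dAdAd
AAdAA
AddAd
AddAd
step 10: ddAdA
dAdAd
dAdAd
dddAd
ddddd
step 11: ddAAd
AAdAA
dddAA
ddAdd
dddAd

10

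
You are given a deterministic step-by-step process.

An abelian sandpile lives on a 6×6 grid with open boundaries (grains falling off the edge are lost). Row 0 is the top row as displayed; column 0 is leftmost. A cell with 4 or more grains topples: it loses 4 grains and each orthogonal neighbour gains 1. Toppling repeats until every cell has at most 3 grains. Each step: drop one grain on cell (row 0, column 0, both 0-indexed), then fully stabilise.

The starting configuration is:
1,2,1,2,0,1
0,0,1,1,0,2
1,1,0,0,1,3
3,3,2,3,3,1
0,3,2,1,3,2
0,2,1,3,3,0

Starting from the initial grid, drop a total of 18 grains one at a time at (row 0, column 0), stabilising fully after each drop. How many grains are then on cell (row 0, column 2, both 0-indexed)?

2

0) 1,2,1,2,0,1
0,0,1,1,0,2
1,1,0,0,1,3
3,3,2,3,3,1
0,3,2,1,3,2
0,2,1,3,3,0
1) 2,2,1,2,0,1
0,0,1,1,0,2
1,1,0,0,1,3
3,3,2,3,3,1
0,3,2,1,3,2
0,2,1,3,3,0
2) 3,2,1,2,0,1
0,0,1,1,0,2
1,1,0,0,1,3
3,3,2,3,3,1
0,3,2,1,3,2
0,2,1,3,3,0
3) 0,3,1,2,0,1
1,0,1,1,0,2
1,1,0,0,1,3
3,3,2,3,3,1
0,3,2,1,3,2
0,2,1,3,3,0
4) 1,3,1,2,0,1
1,0,1,1,0,2
1,1,0,0,1,3
3,3,2,3,3,1
0,3,2,1,3,2
0,2,1,3,3,0
5) 2,3,1,2,0,1
1,0,1,1,0,2
1,1,0,0,1,3
3,3,2,3,3,1
0,3,2,1,3,2
0,2,1,3,3,0
6) 3,3,1,2,0,1
1,0,1,1,0,2
1,1,0,0,1,3
3,3,2,3,3,1
0,3,2,1,3,2
0,2,1,3,3,0
7) 1,0,2,2,0,1
2,1,1,1,0,2
1,1,0,0,1,3
3,3,2,3,3,1
0,3,2,1,3,2
0,2,1,3,3,0
8) 2,0,2,2,0,1
2,1,1,1,0,2
1,1,0,0,1,3
3,3,2,3,3,1
0,3,2,1,3,2
0,2,1,3,3,0
9) 3,0,2,2,0,1
2,1,1,1,0,2
1,1,0,0,1,3
3,3,2,3,3,1
0,3,2,1,3,2
0,2,1,3,3,0
10) 0,1,2,2,0,1
3,1,1,1,0,2
1,1,0,0,1,3
3,3,2,3,3,1
0,3,2,1,3,2
0,2,1,3,3,0
11) 1,1,2,2,0,1
3,1,1,1,0,2
1,1,0,0,1,3
3,3,2,3,3,1
0,3,2,1,3,2
0,2,1,3,3,0
12) 2,1,2,2,0,1
3,1,1,1,0,2
1,1,0,0,1,3
3,3,2,3,3,1
0,3,2,1,3,2
0,2,1,3,3,0
13) 3,1,2,2,0,1
3,1,1,1,0,2
1,1,0,0,1,3
3,3,2,3,3,1
0,3,2,1,3,2
0,2,1,3,3,0
14) 1,2,2,2,0,1
0,2,1,1,0,2
2,1,0,0,1,3
3,3,2,3,3,1
0,3,2,1,3,2
0,2,1,3,3,0
15) 2,2,2,2,0,1
0,2,1,1,0,2
2,1,0,0,1,3
3,3,2,3,3,1
0,3,2,1,3,2
0,2,1,3,3,0
16) 3,2,2,2,0,1
0,2,1,1,0,2
2,1,0,0,1,3
3,3,2,3,3,1
0,3,2,1,3,2
0,2,1,3,3,0
17) 0,3,2,2,0,1
1,2,1,1,0,2
2,1,0,0,1,3
3,3,2,3,3,1
0,3,2,1,3,2
0,2,1,3,3,0
18) 1,3,2,2,0,1
1,2,1,1,0,2
2,1,0,0,1,3
3,3,2,3,3,1
0,3,2,1,3,2
0,2,1,3,3,0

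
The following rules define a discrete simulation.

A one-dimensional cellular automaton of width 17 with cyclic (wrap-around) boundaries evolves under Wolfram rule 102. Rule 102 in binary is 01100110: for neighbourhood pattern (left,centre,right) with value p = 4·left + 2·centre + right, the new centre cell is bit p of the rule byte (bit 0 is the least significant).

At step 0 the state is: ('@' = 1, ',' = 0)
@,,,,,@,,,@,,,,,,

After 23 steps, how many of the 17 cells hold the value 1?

[0] @,,,,,@,,,@,,,,,,
[1] @,,,,@@,,@@,,,,,@
[2] @,,,@,@,@,@,,,,@,
[3] @,,@@@@@@@@,,,@@@
[4] @,@,,,,,,,@,,@,,,
[5] @@@,,,,,,@@,@@,,@
[6] ,,@,,,,,@,@@,@,@,
[7] ,@@,,,,@@@,@@@@@,
[8] @,@,,,@,,@@,,,,@,
[9] @@@,,@@,@,@,,,@@@
[10] ,,@,@,@@@@@,,@,,,
[11] ,@@@@@,,,,@,@@,,,
[12] @,,,,@,,,@@@,@,,,
[13] @,,,@@,,@,,@@@,,@
[14] @,,@,@,@@,@,,@,@,
[15] @,@@@@@,@@@,@@@@@
[16] @@,,,,@@,,@@,,,,,
[17] ,@,,,@,@,@,@,,,,@
[18] @@,,@@@@@@@@,,,@@
[19] ,@,@,,,,,,,@,,@,,
[20] @@@@,,,,,,@@,@@,,
[21] ,,,@,,,,,@,@@,@,@
[22] ,,@@,,,,@@@,@@@@@
[23] ,@,@,,,@,,@@,,,,@

6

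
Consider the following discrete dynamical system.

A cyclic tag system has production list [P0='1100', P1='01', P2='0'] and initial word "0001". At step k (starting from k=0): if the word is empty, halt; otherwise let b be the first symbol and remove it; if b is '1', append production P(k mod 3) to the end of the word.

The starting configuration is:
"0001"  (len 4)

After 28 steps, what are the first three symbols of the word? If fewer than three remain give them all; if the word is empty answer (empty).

0) "0001"  (len 4)
1) "001"  (len 3)
2) "01"  (len 2)
3) "1"  (len 1)
4) "1100"  (len 4)
5) "10001"  (len 5)
6) "00010"  (len 5)
7) "0010"  (len 4)
8) "010"  (len 3)
9) "10"  (len 2)
10) "01100"  (len 5)
11) "1100"  (len 4)
12) "1000"  (len 4)
13) "0001100"  (len 7)
14) "001100"  (len 6)
15) "01100"  (len 5)
16) "1100"  (len 4)
17) "10001"  (len 5)
18) "00010"  (len 5)
19) "0010"  (len 4)
20) "010"  (len 3)
21) "10"  (len 2)
22) "01100"  (len 5)
23) "1100"  (len 4)
24) "1000"  (len 4)
25) "0001100"  (len 7)
26) "001100"  (len 6)
27) "01100"  (len 5)
28) "1100"  (len 4)

110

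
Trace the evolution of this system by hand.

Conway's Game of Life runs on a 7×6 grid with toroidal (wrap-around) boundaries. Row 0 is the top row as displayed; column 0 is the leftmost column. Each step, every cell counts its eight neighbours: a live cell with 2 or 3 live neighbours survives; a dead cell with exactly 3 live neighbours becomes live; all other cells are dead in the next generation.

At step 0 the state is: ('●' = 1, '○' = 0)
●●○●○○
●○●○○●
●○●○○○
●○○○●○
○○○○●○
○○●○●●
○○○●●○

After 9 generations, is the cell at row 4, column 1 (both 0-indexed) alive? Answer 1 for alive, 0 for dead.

0

step 0: ●●○●○○
●○●○○●
●○●○○○
●○○○●○
○○○○●○
○○●○●●
○○○●●○
step 1: ●●○●○○
○○●●○●
●○○●○○
○●○●○○
○○○○●○
○○○○○●
●●○○○○
step 2: ○○○●●●
○○○●○●
●●○●○○
○○●●●○
○○○○●○
●○○○○●
○●●○○●
step 3: ○○○●○●
○○○●○●
●●○○○●
○●●○●●
○○○○●○
●●○○●●
○●●●○○
step 4: ●○○●○○
○○●○○●
○●○●○○
○●●●●○
○○●○○○
●●○○●●
○●○●○○
step 5: ●●○●●○
●●●●●○
●●○○○○
○●○○●○
○○○○○○
●●○●●●
○●○●○○
step 6: ○○○○○○
○○○○●○
○○○○●○
●●○○○○
○●●●○○
●●○●●●
○○○○○○
step 7: ○○○○○○
○○○○○○
○○○○○●
●●○●○○
○○○●○○
●●○●●●
●○○○●●
step 8: ○○○○○●
○○○○○○
●○○○○○
●○●○●○
○○○●○○
○●●●○○
○●○●○○
step 9: ○○○○○○
○○○○○○
○●○○○●
○●○●○●
○○○○●○
○●○●●○
●●○●●○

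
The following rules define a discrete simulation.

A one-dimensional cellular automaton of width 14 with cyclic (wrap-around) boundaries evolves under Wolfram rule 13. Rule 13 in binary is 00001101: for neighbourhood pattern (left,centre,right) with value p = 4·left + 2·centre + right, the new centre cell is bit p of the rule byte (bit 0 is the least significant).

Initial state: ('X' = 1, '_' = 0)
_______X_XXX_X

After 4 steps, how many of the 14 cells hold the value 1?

6

gen 0: _______X_XXX_X
gen 1: _XXXXX_X_X___X
gen 2: _X_____X_X_X_X
gen 3: _X_XXX_X_X_X_X
gen 4: _X_X___X_X_X_X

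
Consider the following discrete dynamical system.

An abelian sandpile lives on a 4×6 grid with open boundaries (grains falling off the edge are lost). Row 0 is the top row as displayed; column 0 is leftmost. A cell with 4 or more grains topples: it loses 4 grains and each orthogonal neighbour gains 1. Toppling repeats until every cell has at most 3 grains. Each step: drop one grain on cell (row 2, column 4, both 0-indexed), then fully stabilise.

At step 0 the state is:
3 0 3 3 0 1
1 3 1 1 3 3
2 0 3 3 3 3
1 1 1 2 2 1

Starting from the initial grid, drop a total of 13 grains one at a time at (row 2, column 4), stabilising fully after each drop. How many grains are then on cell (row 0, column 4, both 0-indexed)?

k=0  3 0 3 3 0 1
1 3 1 1 3 3
2 0 3 3 3 3
1 1 1 2 2 1
k=1  3 0 3 3 1 2
1 3 2 3 1 1
2 1 0 1 3 1
1 1 2 3 3 2
k=2  3 0 3 3 1 2
1 3 2 3 2 1
2 1 0 3 1 2
1 1 3 0 1 3
k=3  3 0 3 3 1 2
1 3 2 3 2 1
2 1 0 3 2 2
1 1 3 0 1 3
k=4  3 0 3 3 1 2
1 3 2 3 2 1
2 1 0 3 3 2
1 1 3 0 1 3
k=5  3 2 1 1 3 2
2 0 1 3 0 2
2 2 2 1 2 3
1 1 3 1 2 3
k=6  3 2 1 1 3 2
2 0 1 3 0 2
2 2 2 1 3 3
1 1 3 1 2 3
k=7  3 2 1 1 3 2
2 0 1 3 1 3
2 2 2 2 2 1
1 1 3 2 0 1
k=8  3 2 1 1 3 2
2 0 1 3 1 3
2 2 2 2 3 1
1 1 3 2 0 1
k=9  3 2 1 1 3 2
2 0 1 3 2 3
2 2 2 3 0 2
1 1 3 2 1 1
k=10  3 2 1 1 3 2
2 0 1 3 2 3
2 2 2 3 1 2
1 1 3 2 1 1
k=11  3 2 1 1 3 2
2 0 1 3 2 3
2 2 2 3 2 2
1 1 3 2 1 1
k=12  3 2 1 1 3 2
2 0 1 3 2 3
2 2 2 3 3 2
1 1 3 2 1 1
k=13  3 2 1 3 1 0
2 0 2 1 2 2
2 2 3 1 3 0
1 1 3 3 2 2

1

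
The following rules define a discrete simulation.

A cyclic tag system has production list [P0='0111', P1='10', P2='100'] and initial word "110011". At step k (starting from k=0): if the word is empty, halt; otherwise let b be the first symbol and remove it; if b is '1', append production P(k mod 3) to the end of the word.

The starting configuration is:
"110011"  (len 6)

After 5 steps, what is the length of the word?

t=0: "110011"  (len 6)
t=1: "100110111"  (len 9)
t=2: "0011011110"  (len 10)
t=3: "011011110"  (len 9)
t=4: "11011110"  (len 8)
t=5: "101111010"  (len 9)

9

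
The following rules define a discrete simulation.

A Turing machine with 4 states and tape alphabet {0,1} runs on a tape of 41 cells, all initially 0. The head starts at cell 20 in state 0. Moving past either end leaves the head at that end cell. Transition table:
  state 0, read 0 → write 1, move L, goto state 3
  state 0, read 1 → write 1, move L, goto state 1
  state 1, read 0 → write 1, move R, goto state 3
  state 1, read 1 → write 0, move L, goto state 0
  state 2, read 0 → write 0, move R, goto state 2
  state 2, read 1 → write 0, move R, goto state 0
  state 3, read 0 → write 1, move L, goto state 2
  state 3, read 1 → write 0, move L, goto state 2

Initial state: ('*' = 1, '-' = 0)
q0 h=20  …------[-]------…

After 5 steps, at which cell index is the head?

19

[0] q0 h=20  …------[-]------…
[1] q3 h=19  …------[-]*-----…
[2] q2 h=18  …------[-]**----…
[3] q2 h=19  …------[*]*-----…
[4] q0 h=20  …------[*]------…
[5] q1 h=19  …------[-]*-----…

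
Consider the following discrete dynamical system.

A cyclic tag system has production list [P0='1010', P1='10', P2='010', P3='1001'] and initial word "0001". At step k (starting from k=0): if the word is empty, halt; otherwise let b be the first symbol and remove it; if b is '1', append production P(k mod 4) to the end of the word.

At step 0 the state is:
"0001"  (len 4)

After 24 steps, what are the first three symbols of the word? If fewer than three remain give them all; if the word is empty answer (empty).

0) "0001"  (len 4)
1) "001"  (len 3)
2) "01"  (len 2)
3) "1"  (len 1)
4) "1001"  (len 4)
5) "0011010"  (len 7)
6) "011010"  (len 6)
7) "11010"  (len 5)
8) "10101001"  (len 8)
9) "01010011010"  (len 11)
10) "1010011010"  (len 10)
11) "010011010010"  (len 12)
12) "10011010010"  (len 11)
13) "00110100101010"  (len 14)
14) "0110100101010"  (len 13)
15) "110100101010"  (len 12)
16) "101001010101001"  (len 15)
17) "010010101010011010"  (len 18)
18) "10010101010011010"  (len 17)
19) "0010101010011010010"  (len 19)
20) "010101010011010010"  (len 18)
21) "10101010011010010"  (len 17)
22) "010101001101001010"  (len 18)
23) "10101001101001010"  (len 17)
24) "01010011010010101001"  (len 20)

010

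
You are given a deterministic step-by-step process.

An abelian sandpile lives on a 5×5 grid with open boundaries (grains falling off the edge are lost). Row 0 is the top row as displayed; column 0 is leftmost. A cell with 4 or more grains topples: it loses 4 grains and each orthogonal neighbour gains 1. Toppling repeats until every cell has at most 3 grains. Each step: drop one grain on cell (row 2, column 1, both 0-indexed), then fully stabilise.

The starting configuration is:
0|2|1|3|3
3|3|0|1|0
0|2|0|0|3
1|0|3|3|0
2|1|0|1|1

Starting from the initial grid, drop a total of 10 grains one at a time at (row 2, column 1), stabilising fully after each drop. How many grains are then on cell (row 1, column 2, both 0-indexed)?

1

[0] 0|2|1|3|3
3|3|0|1|0
0|2|0|0|3
1|0|3|3|0
2|1|0|1|1
[1] 0|2|1|3|3
3|3|0|1|0
0|3|0|0|3
1|0|3|3|0
2|1|0|1|1
[2] 1|3|1|3|3
0|1|1|1|0
2|1|1|0|3
1|1|3|3|0
2|1|0|1|1
[3] 1|3|1|3|3
0|1|1|1|0
2|2|1|0|3
1|1|3|3|0
2|1|0|1|1
[4] 1|3|1|3|3
0|1|1|1|0
2|3|1|0|3
1|1|3|3|0
2|1|0|1|1
[5] 1|3|1|3|3
0|2|1|1|0
3|0|2|0|3
1|2|3|3|0
2|1|0|1|1
[6] 1|3|1|3|3
0|2|1|1|0
3|1|2|0|3
1|2|3|3|0
2|1|0|1|1
[7] 1|3|1|3|3
0|2|1|1|0
3|2|2|0|3
1|2|3|3|0
2|1|0|1|1
[8] 1|3|1|3|3
0|2|1|1|0
3|3|2|0|3
1|2|3|3|0
2|1|0|1|1
[9] 1|3|1|3|3
1|3|1|1|0
0|1|3|0|3
2|3|3|3|0
2|1|0|1|1
[10] 1|3|1|3|3
1|3|1|1|0
0|2|3|0|3
2|3|3|3|0
2|1|0|1|1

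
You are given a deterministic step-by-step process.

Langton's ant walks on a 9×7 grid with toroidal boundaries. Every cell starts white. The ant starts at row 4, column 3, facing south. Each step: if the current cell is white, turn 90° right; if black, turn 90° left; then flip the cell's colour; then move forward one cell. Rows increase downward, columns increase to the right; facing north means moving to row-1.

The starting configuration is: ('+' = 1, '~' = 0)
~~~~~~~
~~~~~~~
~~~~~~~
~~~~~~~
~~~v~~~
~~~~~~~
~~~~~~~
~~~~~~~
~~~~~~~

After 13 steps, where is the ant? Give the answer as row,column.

t=0: ~~~~~~~
~~~~~~~
~~~~~~~
~~~~~~~
~~~v~~~
~~~~~~~
~~~~~~~
~~~~~~~
~~~~~~~
t=1: ~~~~~~~
~~~~~~~
~~~~~~~
~~~~~~~
~~<+~~~
~~~~~~~
~~~~~~~
~~~~~~~
~~~~~~~
t=2: ~~~~~~~
~~~~~~~
~~~~~~~
~~^~~~~
~~++~~~
~~~~~~~
~~~~~~~
~~~~~~~
~~~~~~~
t=3: ~~~~~~~
~~~~~~~
~~~~~~~
~~+>~~~
~~++~~~
~~~~~~~
~~~~~~~
~~~~~~~
~~~~~~~
t=4: ~~~~~~~
~~~~~~~
~~~~~~~
~~++~~~
~~+v~~~
~~~~~~~
~~~~~~~
~~~~~~~
~~~~~~~
t=5: ~~~~~~~
~~~~~~~
~~~~~~~
~~++~~~
~~+~>~~
~~~~~~~
~~~~~~~
~~~~~~~
~~~~~~~
t=6: ~~~~~~~
~~~~~~~
~~~~~~~
~~++~~~
~~+~+~~
~~~~v~~
~~~~~~~
~~~~~~~
~~~~~~~
t=7: ~~~~~~~
~~~~~~~
~~~~~~~
~~++~~~
~~+~+~~
~~~<+~~
~~~~~~~
~~~~~~~
~~~~~~~
t=8: ~~~~~~~
~~~~~~~
~~~~~~~
~~++~~~
~~+^+~~
~~~++~~
~~~~~~~
~~~~~~~
~~~~~~~
t=9: ~~~~~~~
~~~~~~~
~~~~~~~
~~++~~~
~~++>~~
~~~++~~
~~~~~~~
~~~~~~~
~~~~~~~
t=10: ~~~~~~~
~~~~~~~
~~~~~~~
~~++^~~
~~++~~~
~~~++~~
~~~~~~~
~~~~~~~
~~~~~~~
t=11: ~~~~~~~
~~~~~~~
~~~~~~~
~~+++>~
~~++~~~
~~~++~~
~~~~~~~
~~~~~~~
~~~~~~~
t=12: ~~~~~~~
~~~~~~~
~~~~~~~
~~++++~
~~++~v~
~~~++~~
~~~~~~~
~~~~~~~
~~~~~~~
t=13: ~~~~~~~
~~~~~~~
~~~~~~~
~~++++~
~~++<+~
~~~++~~
~~~~~~~
~~~~~~~
~~~~~~~

4,4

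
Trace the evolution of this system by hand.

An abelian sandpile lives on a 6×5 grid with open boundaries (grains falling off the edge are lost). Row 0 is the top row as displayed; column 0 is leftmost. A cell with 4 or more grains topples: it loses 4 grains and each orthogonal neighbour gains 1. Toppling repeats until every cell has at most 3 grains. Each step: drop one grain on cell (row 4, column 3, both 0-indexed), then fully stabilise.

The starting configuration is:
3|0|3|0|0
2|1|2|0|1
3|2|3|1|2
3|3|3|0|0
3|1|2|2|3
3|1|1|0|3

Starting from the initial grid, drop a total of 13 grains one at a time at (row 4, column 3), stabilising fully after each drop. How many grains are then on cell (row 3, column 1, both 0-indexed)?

k=0  3|0|3|0|0
2|1|2|0|1
3|2|3|1|2
3|3|3|0|0
3|1|2|2|3
3|1|1|0|3
k=1  3|0|3|0|0
2|1|2|0|1
3|2|3|1|2
3|3|3|0|0
3|1|2|3|3
3|1|1|0|3
k=2  3|0|3|0|0
2|1|2|0|1
3|2|3|1|2
3|3|3|1|1
3|1|3|1|1
3|1|1|2|0
k=3  3|0|3|0|0
2|1|2|0|1
3|2|3|1|2
3|3|3|1|1
3|1|3|2|1
3|1|1|2|0
k=4  3|0|3|0|0
2|1|2|0|1
3|2|3|1|2
3|3|3|1|1
3|1|3|3|1
3|1|1|2|0
k=5  3|0|3|0|0
3|2|3|0|1
1|1|1|2|2
2|3|2|3|1
2|0|2|1|2
0|3|2|3|0
k=6  3|0|3|0|0
3|2|3|0|1
1|1|1|2|2
2|3|2|3|1
2|0|2|2|2
0|3|2|3|0
k=7  3|0|3|0|0
3|2|3|0|1
1|1|1|2|2
2|3|2|3|1
2|0|2|3|2
0|3|2|3|0
k=8  3|0|3|0|0
3|2|3|0|1
1|1|1|3|2
2|3|3|0|2
2|0|3|2|3
0|3|3|0|1
k=9  3|0|3|0|0
3|2|3|0|1
1|1|1|3|2
2|3|3|0|2
2|0|3|3|3
0|3|3|0|1
k=10  3|0|3|0|0
3|2|3|0|1
1|2|2|3|2
3|0|1|2|3
2|3|2|2|0
1|0|1|2|2
k=11  3|0|3|0|0
3|2|3|0|1
1|2|2|3|2
3|0|1|2|3
2|3|2|3|0
1|0|1|2|2
k=12  3|0|3|0|0
3|2|3|0|1
1|2|2|3|2
3|0|1|3|3
2|3|3|0|1
1|0|1|3|2
k=13  3|0|3|0|0
3|2|3|0|1
1|2|2|3|2
3|0|1|3|3
2|3|3|1|1
1|0|1|3|2

0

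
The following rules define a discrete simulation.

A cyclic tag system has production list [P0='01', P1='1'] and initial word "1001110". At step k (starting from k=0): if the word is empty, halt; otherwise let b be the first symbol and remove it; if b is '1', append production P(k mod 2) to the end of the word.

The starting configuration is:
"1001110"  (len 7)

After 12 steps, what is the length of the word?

5

k=0  "1001110"  (len 7)
k=1  "00111001"  (len 8)
k=2  "0111001"  (len 7)
k=3  "111001"  (len 6)
k=4  "110011"  (len 6)
k=5  "1001101"  (len 7)
k=6  "0011011"  (len 7)
k=7  "011011"  (len 6)
k=8  "11011"  (len 5)
k=9  "101101"  (len 6)
k=10  "011011"  (len 6)
k=11  "11011"  (len 5)
k=12  "10111"  (len 5)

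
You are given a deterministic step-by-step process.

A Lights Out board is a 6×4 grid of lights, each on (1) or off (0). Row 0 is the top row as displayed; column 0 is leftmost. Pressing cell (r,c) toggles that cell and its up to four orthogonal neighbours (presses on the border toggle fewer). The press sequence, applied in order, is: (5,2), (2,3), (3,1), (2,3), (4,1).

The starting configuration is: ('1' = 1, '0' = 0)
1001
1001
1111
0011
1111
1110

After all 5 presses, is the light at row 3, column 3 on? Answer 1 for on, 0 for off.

1

k=0  1001
1001
1111
0011
1111
1110
k=1  1001
1001
1111
0011
1101
1001
k=2  1001
1000
1100
0010
1101
1001
k=3  1001
1000
1000
1100
1001
1001
k=4  1001
1001
1011
1101
1001
1001
k=5  1001
1001
1011
1001
0111
1101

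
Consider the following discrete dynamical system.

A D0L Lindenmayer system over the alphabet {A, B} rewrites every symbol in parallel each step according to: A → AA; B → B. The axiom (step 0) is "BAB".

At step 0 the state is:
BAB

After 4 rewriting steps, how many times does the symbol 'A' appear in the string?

16

gen 0: BAB
gen 1: BAAB
gen 2: BAAAAB
gen 3: BAAAAAAAAB
gen 4: BAAAAAAAAAAAAAAAAB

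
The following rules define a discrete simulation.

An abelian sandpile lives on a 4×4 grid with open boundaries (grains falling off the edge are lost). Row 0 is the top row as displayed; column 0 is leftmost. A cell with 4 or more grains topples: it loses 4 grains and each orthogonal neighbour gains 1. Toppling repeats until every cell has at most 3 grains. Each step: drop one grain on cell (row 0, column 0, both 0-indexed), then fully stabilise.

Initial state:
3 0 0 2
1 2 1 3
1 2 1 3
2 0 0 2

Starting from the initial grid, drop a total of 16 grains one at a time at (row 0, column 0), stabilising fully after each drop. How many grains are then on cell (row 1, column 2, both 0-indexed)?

0) 3 0 0 2
1 2 1 3
1 2 1 3
2 0 0 2
1) 0 1 0 2
2 2 1 3
1 2 1 3
2 0 0 2
2) 1 1 0 2
2 2 1 3
1 2 1 3
2 0 0 2
3) 2 1 0 2
2 2 1 3
1 2 1 3
2 0 0 2
4) 3 1 0 2
2 2 1 3
1 2 1 3
2 0 0 2
5) 0 2 0 2
3 2 1 3
1 2 1 3
2 0 0 2
6) 1 2 0 2
3 2 1 3
1 2 1 3
2 0 0 2
7) 2 2 0 2
3 2 1 3
1 2 1 3
2 0 0 2
8) 3 2 0 2
3 2 1 3
1 2 1 3
2 0 0 2
9) 1 3 0 2
0 3 1 3
2 2 1 3
2 0 0 2
10) 2 3 0 2
0 3 1 3
2 2 1 3
2 0 0 2
11) 3 3 0 2
0 3 1 3
2 2 1 3
2 0 0 2
12) 1 1 1 2
2 0 2 3
2 3 1 3
2 0 0 2
13) 2 1 1 2
2 0 2 3
2 3 1 3
2 0 0 2
14) 3 1 1 2
2 0 2 3
2 3 1 3
2 0 0 2
15) 0 2 1 2
3 0 2 3
2 3 1 3
2 0 0 2
16) 1 2 1 2
3 0 2 3
2 3 1 3
2 0 0 2

2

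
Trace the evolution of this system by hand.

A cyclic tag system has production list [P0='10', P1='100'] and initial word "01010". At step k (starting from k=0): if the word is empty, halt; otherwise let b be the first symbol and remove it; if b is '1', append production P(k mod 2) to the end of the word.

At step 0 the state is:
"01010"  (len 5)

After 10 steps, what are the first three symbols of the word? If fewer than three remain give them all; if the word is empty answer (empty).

step 0: "01010"  (len 5)
step 1: "1010"  (len 4)
step 2: "010100"  (len 6)
step 3: "10100"  (len 5)
step 4: "0100100"  (len 7)
step 5: "100100"  (len 6)
step 6: "00100100"  (len 8)
step 7: "0100100"  (len 7)
step 8: "100100"  (len 6)
step 9: "0010010"  (len 7)
step 10: "010010"  (len 6)

010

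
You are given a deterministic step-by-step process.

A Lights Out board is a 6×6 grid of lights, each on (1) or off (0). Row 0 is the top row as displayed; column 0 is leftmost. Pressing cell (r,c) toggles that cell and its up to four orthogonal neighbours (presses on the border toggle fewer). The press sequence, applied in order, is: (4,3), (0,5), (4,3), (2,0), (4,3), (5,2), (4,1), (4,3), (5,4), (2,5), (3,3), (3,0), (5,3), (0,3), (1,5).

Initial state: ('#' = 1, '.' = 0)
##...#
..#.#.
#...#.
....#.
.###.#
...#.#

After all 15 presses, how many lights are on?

k=0  ##...#
..#.#.
#...#.
....#.
.###.#
...#.#
k=1  ##...#
..#.#.
#...#.
...##.
.#..##
.....#
k=2  ##..#.
..#.##
#...#.
...##.
.#..##
.....#
k=3  ##..#.
..#.##
#...#.
....#.
.###.#
...#.#
k=4  ##..#.
#.#.##
.#..#.
#...#.
.###.#
...#.#
k=5  ##..#.
#.#.##
.#..#.
#..##.
.#..##
.....#
k=6  ##..#.
#.#.##
.#..#.
#..##.
.##.##
.###.#
k=7  ##..#.
#.#.##
.#..#.
##.##.
#...##
..##.#
k=8  ##..#.
#.#.##
.#..#.
##..#.
#.##.#
..#..#
k=9  ##..#.
#.#.##
.#..#.
##..#.
#.####
..###.
k=10  ##..#.
#.#.#.
.#...#
##..##
#.####
..###.
k=11  ##..#.
#.#.#.
.#.#.#
####.#
#.#.##
..###.
k=12  ##..#.
#.#.#.
##.#.#
..##.#
..#.##
..###.
k=13  ##..#.
#.#.#.
##.#.#
..##.#
..####
......
k=14  ####..
#.###.
##.#.#
..##.#
..####
......
k=15  ####.#
#.##.#
##.#..
..##.#
..####
......

19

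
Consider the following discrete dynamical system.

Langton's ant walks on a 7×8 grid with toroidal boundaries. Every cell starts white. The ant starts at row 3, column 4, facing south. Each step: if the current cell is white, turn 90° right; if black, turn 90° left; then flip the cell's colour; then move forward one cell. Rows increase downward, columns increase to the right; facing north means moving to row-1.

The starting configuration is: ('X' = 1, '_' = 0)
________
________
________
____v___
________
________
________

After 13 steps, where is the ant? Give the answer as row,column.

[0] ________
________
________
____v___
________
________
________
[1] ________
________
________
___<X___
________
________
________
[2] ________
________
___^____
___XX___
________
________
________
[3] ________
________
___X>___
___XX___
________
________
________
[4] ________
________
___XX___
___Xv___
________
________
________
[5] ________
________
___XX___
___X_>__
________
________
________
[6] ________
________
___XX___
___X_X__
_____v__
________
________
[7] ________
________
___XX___
___X_X__
____<X__
________
________
[8] ________
________
___XX___
___X^X__
____XX__
________
________
[9] ________
________
___XX___
___XX>__
____XX__
________
________
[10] ________
________
___XX^__
___XX___
____XX__
________
________
[11] ________
________
___XXX>_
___XX___
____XX__
________
________
[12] ________
________
___XXXX_
___XX_v_
____XX__
________
________
[13] ________
________
___XXXX_
___XX<X_
____XX__
________
________

3,5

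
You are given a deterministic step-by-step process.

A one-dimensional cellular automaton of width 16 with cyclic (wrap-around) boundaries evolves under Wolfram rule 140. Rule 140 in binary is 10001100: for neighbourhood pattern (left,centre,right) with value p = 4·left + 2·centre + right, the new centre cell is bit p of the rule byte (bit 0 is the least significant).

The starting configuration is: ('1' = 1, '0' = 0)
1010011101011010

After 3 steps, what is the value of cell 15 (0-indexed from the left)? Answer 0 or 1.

[0] 1010011101011010
[1] 1010011001010010
[2] 1010010001010010
[3] 1010010001010010

0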